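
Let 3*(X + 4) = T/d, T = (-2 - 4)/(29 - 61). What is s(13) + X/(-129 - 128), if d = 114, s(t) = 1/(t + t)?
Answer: 329219/6093984 ≈ 0.054024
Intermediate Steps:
s(t) = 1/(2*t)
T = 3/16 (T = -6/(-32) = -6*(-1/32) = 3/16 ≈ 0.18750)
X = -7295/1824 (X = -4 + ((3/16)/114)/3 = -4 + ((3/16)*(1/114))/3 = -4 + (⅓)*(1/608) = -4 + 1/1824 = -7295/1824 ≈ -3.9995)
s(13) + X/(-129 - 128) = (½)/13 - 7295/(1824*(-129 - 128)) = (½)*(1/13) - 7295/1824/(-257) = 1/26 - 7295/1824*(-1/257) = 1/26 + 7295/468768 = 329219/6093984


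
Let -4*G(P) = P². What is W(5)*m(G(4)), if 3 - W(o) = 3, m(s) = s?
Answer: 0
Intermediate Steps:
G(P) = -P²/4
W(o) = 0 (W(o) = 3 - 1*3 = 3 - 3 = 0)
W(5)*m(G(4)) = 0*(-¼*4²) = 0*(-¼*16) = 0*(-4) = 0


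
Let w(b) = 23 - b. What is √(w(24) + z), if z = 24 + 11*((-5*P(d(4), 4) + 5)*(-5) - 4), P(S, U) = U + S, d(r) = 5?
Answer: √2179 ≈ 46.680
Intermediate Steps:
P(S, U) = S + U
z = 2180 (z = 24 + 11*((-5*(5 + 4) + 5)*(-5) - 4) = 24 + 11*((-5*9 + 5)*(-5) - 4) = 24 + 11*((-45 + 5)*(-5) - 4) = 24 + 11*(-40*(-5) - 4) = 24 + 11*(200 - 4) = 24 + 11*196 = 24 + 2156 = 2180)
√(w(24) + z) = √((23 - 1*24) + 2180) = √((23 - 24) + 2180) = √(-1 + 2180) = √2179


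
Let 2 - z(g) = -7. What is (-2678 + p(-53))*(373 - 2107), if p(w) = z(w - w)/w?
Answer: 246129162/53 ≈ 4.6439e+6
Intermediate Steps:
z(g) = 9 (z(g) = 2 - 1*(-7) = 2 + 7 = 9)
p(w) = 9/w
(-2678 + p(-53))*(373 - 2107) = (-2678 + 9/(-53))*(373 - 2107) = (-2678 + 9*(-1/53))*(-1734) = (-2678 - 9/53)*(-1734) = -141943/53*(-1734) = 246129162/53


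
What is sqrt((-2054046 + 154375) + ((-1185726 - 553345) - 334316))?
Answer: I*sqrt(3973058) ≈ 1993.3*I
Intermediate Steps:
sqrt((-2054046 + 154375) + ((-1185726 - 553345) - 334316)) = sqrt(-1899671 + (-1739071 - 334316)) = sqrt(-1899671 - 2073387) = sqrt(-3973058) = I*sqrt(3973058)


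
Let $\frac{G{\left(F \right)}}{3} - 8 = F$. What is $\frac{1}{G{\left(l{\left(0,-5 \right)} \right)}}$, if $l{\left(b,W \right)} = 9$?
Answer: $\frac{1}{51} \approx 0.019608$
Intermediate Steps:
$G{\left(F \right)} = 24 + 3 F$
$\frac{1}{G{\left(l{\left(0,-5 \right)} \right)}} = \frac{1}{24 + 3 \cdot 9} = \frac{1}{24 + 27} = \frac{1}{51}$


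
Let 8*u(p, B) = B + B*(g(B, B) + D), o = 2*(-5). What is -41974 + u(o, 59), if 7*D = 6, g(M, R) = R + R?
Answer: -2301043/56 ≈ -41090.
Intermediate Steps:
g(M, R) = 2*R
D = 6/7 (D = (⅐)*6 = 6/7 ≈ 0.85714)
o = -10
u(p, B) = B/8 + B*(6/7 + 2*B)/8 (u(p, B) = (B + B*(2*B + 6/7))/8 = (B + B*(6/7 + 2*B))/8 = B/8 + B*(6/7 + 2*B)/8)
-41974 + u(o, 59) = -41974 + (1/56)*59*(13 + 14*59) = -41974 + (1/56)*59*(13 + 826) = -41974 + (1/56)*59*839 = -41974 + 49501/56 = -2301043/56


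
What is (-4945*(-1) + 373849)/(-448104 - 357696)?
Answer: -11141/23700 ≈ -0.47008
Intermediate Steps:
(-4945*(-1) + 373849)/(-448104 - 357696) = (4945 + 373849)/(-805800) = 378794*(-1/805800) = -11141/23700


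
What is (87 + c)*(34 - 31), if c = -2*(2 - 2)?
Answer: 261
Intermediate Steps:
c = 0 (c = -2*0 = 0)
(87 + c)*(34 - 31) = (87 + 0)*(34 - 31) = 87*3 = 261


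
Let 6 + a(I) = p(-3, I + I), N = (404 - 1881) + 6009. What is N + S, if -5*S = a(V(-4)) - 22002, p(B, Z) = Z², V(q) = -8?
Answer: 44412/5 ≈ 8882.4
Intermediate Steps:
N = 4532 (N = -1477 + 6009 = 4532)
a(I) = -6 + 4*I² (a(I) = -6 + (I + I)² = -6 + (2*I)² = -6 + 4*I²)
S = 21752/5 (S = -((-6 + 4*(-8)²) - 22002)/5 = -((-6 + 4*64) - 22002)/5 = -((-6 + 256) - 22002)/5 = -(250 - 22002)/5 = -⅕*(-21752) = 21752/5 ≈ 4350.4)
N + S = 4532 + 21752/5 = 44412/5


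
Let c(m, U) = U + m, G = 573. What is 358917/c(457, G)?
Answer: 358917/1030 ≈ 348.46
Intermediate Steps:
358917/c(457, G) = 358917/(573 + 457) = 358917/1030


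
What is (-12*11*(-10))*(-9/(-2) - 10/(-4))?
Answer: 9240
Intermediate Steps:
(-12*11*(-10))*(-9/(-2) - 10/(-4)) = (-132*(-10))*(-9*(-½) - 10*(-¼)) = 1320*(9/2 + 5/2) = 1320*7 = 9240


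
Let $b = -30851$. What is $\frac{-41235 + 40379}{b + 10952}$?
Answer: $\frac{856}{19899} \approx 0.043017$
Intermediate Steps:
$\frac{-41235 + 40379}{b + 10952} = \frac{-41235 + 40379}{-30851 + 10952} = - \frac{856}{-19899} = \left(-856\right) \left(- \frac{1}{19899}\right) = \frac{856}{19899}$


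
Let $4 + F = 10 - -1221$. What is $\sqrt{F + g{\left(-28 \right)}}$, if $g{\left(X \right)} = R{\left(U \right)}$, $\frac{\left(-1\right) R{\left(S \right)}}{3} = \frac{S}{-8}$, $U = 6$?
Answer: $\frac{\sqrt{4917}}{2} \approx 35.061$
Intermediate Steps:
$R{\left(S \right)} = \frac{3 S}{8}$ ($R{\left(S \right)} = - 3 \frac{S}{-8} = - 3 S \left(- \frac{1}{8}\right) = - 3 \left(- \frac{S}{8}\right) = \frac{3 S}{8}$)
$g{\left(X \right)} = \frac{9}{4}$ ($g{\left(X \right)} = \frac{3}{8} \cdot 6 = \frac{9}{4}$)
$F = 1227$ ($F = -4 + \left(10 - -1221\right) = -4 + \left(10 + 1221\right) = -4 + 1231 = 1227$)
$\sqrt{F + g{\left(-28 \right)}} = \sqrt{1227 + \frac{9}{4}} = \sqrt{\frac{4917}{4}} = \frac{\sqrt{4917}}{2}$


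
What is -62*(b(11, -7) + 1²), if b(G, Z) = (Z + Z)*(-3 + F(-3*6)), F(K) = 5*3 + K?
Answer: -5270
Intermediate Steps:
F(K) = 15 + K
b(G, Z) = -12*Z (b(G, Z) = (Z + Z)*(-3 + (15 - 3*6)) = (2*Z)*(-3 + (15 - 18)) = (2*Z)*(-3 - 3) = (2*Z)*(-6) = -12*Z)
-62*(b(11, -7) + 1²) = -62*(-12*(-7) + 1²) = -62*(84 + 1) = -62*85 = -5270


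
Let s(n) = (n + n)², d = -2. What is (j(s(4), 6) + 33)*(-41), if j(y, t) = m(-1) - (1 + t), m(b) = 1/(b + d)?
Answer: -3157/3 ≈ -1052.3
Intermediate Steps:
m(b) = 1/(-2 + b) (m(b) = 1/(b - 2) = 1/(-2 + b))
s(n) = 4*n² (s(n) = (2*n)² = 4*n²)
j(y, t) = -4/3 - t (j(y, t) = 1/(-2 - 1) - (1 + t) = 1/(-3) + (-1 - t) = -⅓ + (-1 - t) = -4/3 - t)
(j(s(4), 6) + 33)*(-41) = ((-4/3 - 1*6) + 33)*(-41) = ((-4/3 - 6) + 33)*(-41) = (-22/3 + 33)*(-41) = (77/3)*(-41) = -3157/3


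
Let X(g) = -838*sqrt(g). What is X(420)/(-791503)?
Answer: 1676*sqrt(105)/791503 ≈ 0.021698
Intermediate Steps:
X(420)/(-791503) = -1676*sqrt(105)/(-791503) = -1676*sqrt(105)*(-1/791503) = 1676*sqrt(105)/791503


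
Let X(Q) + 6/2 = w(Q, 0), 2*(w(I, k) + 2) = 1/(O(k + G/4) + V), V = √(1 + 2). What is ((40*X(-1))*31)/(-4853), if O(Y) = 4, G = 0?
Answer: 78120/63089 + 620*√3/63089 ≈ 1.2553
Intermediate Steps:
V = √3 ≈ 1.7320
w(I, k) = -2 + 1/(2*(4 + √3))
X(Q) = -63/13 - √3/26 (X(Q) = -3 + (-24/13 - √3/26) = -63/13 - √3/26)
((40*X(-1))*31)/(-4853) = ((40*(-63/13 - √3/26))*31)/(-4853) = ((-2520/13 - 20*√3/13)*31)*(-1/4853) = (-78120/13 - 620*√3/13)*(-1/4853) = 78120/63089 + 620*√3/63089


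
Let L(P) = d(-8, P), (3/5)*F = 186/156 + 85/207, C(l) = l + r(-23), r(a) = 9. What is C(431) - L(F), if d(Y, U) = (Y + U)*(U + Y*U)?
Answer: 88727824855/260693316 ≈ 340.35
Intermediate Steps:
C(l) = 9 + l (C(l) = l + 9 = 9 + l)
F = 43135/16146 (F = 5*(186/156 + 85/207)/3 = 5*(186*(1/156) + 85*(1/207))/3 = 5*(31/26 + 85/207)/3 = (5/3)*(8627/5382) = 43135/16146 ≈ 2.6716)
d(Y, U) = (U + Y)*(U + U*Y)
L(P) = P*(56 - 7*P) (L(P) = P*(P - 8 + (-8)**2 + P*(-8)) = P*(P - 8 + 64 - 8*P) = P*(56 - 7*P))
C(431) - L(F) = (9 + 431) - 7*43135*(8 - 1*43135/16146)/16146 = 440 - 7*43135*(8 - 43135/16146)/16146 = 440 - 7*43135*86033/(16146*16146) = 440 - 1*25977234185/260693316 = 440 - 25977234185/260693316 = 88727824855/260693316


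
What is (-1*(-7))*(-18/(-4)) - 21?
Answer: 21/2 ≈ 10.500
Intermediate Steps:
(-1*(-7))*(-18/(-4)) - 21 = 7*(-18*(-1/4)) - 21 = 7*(9/2) - 21 = 63/2 - 21 = 21/2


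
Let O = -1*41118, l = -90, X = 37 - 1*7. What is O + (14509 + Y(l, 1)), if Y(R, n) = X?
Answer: -26579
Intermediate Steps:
X = 30 (X = 37 - 7 = 30)
Y(R, n) = 30
O = -41118
O + (14509 + Y(l, 1)) = -41118 + (14509 + 30) = -41118 + 14539 = -26579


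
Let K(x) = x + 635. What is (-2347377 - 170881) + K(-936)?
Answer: -2518559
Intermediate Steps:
K(x) = 635 + x
(-2347377 - 170881) + K(-936) = (-2347377 - 170881) + (635 - 936) = -2518258 - 301 = -2518559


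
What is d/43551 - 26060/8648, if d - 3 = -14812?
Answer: -315751823/94157262 ≈ -3.3535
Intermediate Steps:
d = -14809 (d = 3 - 14812 = -14809)
d/43551 - 26060/8648 = -14809/43551 - 26060/8648 = -14809*1/43551 - 26060*1/8648 = -14809/43551 - 6515/2162 = -315751823/94157262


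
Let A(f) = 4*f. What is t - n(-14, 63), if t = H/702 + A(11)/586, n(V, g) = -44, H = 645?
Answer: 3084871/68562 ≈ 44.994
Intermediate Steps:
t = 68143/68562 (t = 645/702 + (4*11)/586 = 645*(1/702) + 44*(1/586) = 215/234 + 22/293 = 68143/68562 ≈ 0.99389)
t - n(-14, 63) = 68143/68562 - 1*(-44) = 68143/68562 + 44 = 3084871/68562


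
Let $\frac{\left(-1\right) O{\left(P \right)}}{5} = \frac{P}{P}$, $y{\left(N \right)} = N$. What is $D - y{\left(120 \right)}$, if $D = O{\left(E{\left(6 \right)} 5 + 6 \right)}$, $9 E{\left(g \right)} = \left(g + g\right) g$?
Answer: $-125$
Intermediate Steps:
$E{\left(g \right)} = \frac{2 g^{2}}{9}$ ($E{\left(g \right)} = \frac{\left(g + g\right) g}{9} = \frac{2 g g}{9} = \frac{2 g^{2}}{9}$)
$O{\left(P \right)} = -5$ ($O{\left(P \right)} = - 5 \frac{P}{P} = \left(-5\right) 1 = -5$)
$D = -5$
$D - y{\left(120 \right)} = -5 - 120 = -125$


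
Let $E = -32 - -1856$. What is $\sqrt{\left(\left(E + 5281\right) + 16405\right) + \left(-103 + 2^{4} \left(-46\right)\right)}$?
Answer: $3 \sqrt{2519} \approx 150.57$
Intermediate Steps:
$E = 1824$ ($E = -32 + 1856 = 1824$)
$\sqrt{\left(\left(E + 5281\right) + 16405\right) + \left(-103 + 2^{4} \left(-46\right)\right)} = \sqrt{\left(\left(1824 + 5281\right) + 16405\right) + \left(-103 + 2^{4} \left(-46\right)\right)} = \sqrt{\left(7105 + 16405\right) + \left(-103 + 16 \left(-46\right)\right)} = \sqrt{23510 - 839} = \sqrt{22671} = 3 \sqrt{2519}$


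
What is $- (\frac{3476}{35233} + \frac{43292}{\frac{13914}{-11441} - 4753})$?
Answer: $\frac{1569269797824}{174220737361} \approx 9.0074$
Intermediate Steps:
$- (\frac{3476}{35233} + \frac{43292}{\frac{13914}{-11441} - 4753}) = - (3476 \cdot \frac{1}{35233} + \frac{43292}{13914 \left(- \frac{1}{11441}\right) - 4753}) = - (\frac{316}{3203} + \frac{43292}{- \frac{13914}{11441} - 4753}) = - (\frac{316}{3203} + \frac{43292}{- \frac{54392987}{11441}}) = - (\frac{316}{3203} + 43292 \left(- \frac{11441}{54392987}\right)) = - (\frac{316}{3203} - \frac{495303772}{54392987}) = \left(-1\right) \left(- \frac{1569269797824}{174220737361}\right) = \frac{1569269797824}{174220737361}$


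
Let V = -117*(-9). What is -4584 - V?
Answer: -5637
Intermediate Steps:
V = 1053
-4584 - V = -4584 - 1*1053 = -4584 - 1053 = -5637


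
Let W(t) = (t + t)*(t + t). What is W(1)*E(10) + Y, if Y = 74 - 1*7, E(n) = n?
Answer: 107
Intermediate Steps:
Y = 67 (Y = 74 - 7 = 67)
W(t) = 4*t**2 (W(t) = (2*t)*(2*t) = 4*t**2)
W(1)*E(10) + Y = (4*1**2)*10 + 67 = (4*1)*10 + 67 = 4*10 + 67 = 40 + 67 = 107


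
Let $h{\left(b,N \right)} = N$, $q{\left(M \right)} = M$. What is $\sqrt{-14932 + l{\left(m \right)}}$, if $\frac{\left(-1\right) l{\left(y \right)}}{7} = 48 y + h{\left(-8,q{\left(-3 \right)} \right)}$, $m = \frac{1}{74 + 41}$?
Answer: $\frac{i \sqrt{197236615}}{115} \approx 122.12 i$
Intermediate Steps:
$m = \frac{1}{115} \approx 0.0086956$
$l{\left(y \right)} = 21 - 336 y$ ($l{\left(y \right)} = - 7 \left(48 y - 3\right) = - 7 \left(-3 + 48 y\right) = 21 - 336 y$)
$\sqrt{-14932 + l{\left(m \right)}} = \sqrt{-14932 + \left(21 - \frac{336}{115}\right)} = \sqrt{-14932 + \frac{2079}{115}} = \sqrt{- \frac{1715101}{115}} = \frac{i \sqrt{197236615}}{115}$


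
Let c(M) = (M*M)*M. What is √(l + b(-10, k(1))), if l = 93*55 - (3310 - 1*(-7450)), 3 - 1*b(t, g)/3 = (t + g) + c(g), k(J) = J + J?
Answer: 2*I*√1409 ≈ 75.073*I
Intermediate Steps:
k(J) = 2*J
c(M) = M³ (c(M) = M²*M = M³)
b(t, g) = 9 - 3*g - 3*t - 3*g³ (b(t, g) = 9 - 3*((t + g) + g³) = 9 - 3*((g + t) + g³) = 9 - 3*(g + t + g³) = 9 + (-3*g - 3*t - 3*g³) = 9 - 3*g - 3*t - 3*g³)
l = -5645 (l = 5115 - (3310 + 7450) = 5115 - 1*10760 = 5115 - 10760 = -5645)
√(l + b(-10, k(1))) = √(-5645 + (9 - 6 - 3*(-10) - 3*(2*1)³)) = √(-5645 + (9 - 3*2 + 30 - 3*2³)) = √(-5645 + (9 - 6 + 30 - 3*8)) = √(-5645 + (9 - 6 + 30 - 24)) = √(-5645 + 9) = √(-5636) = 2*I*√1409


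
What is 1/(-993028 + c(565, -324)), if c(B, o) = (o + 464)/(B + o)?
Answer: -241/239319608 ≈ -1.0070e-6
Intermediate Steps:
c(B, o) = (464 + o)/(B + o)
1/(-993028 + c(565, -324)) = 1/(-993028 + (464 - 324)/(565 - 324)) = 1/(-993028 + 140/241) = 1/(-239319608/241) = -241/239319608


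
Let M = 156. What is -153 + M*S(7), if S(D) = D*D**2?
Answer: 53355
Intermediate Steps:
S(D) = D**3
-153 + M*S(7) = -153 + 156*7**3 = -153 + 156*343 = -153 + 53508 = 53355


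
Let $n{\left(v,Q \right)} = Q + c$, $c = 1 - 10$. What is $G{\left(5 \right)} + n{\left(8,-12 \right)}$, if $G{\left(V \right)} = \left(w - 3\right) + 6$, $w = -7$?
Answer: $-25$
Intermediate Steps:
$c = -9$
$G{\left(V \right)} = -4$ ($G{\left(V \right)} = \left(-7 - 3\right) + 6 = -10 + 6 = -4$)
$n{\left(v,Q \right)} = -9 + Q$ ($n{\left(v,Q \right)} = Q - 9 = -9 + Q$)
$G{\left(5 \right)} + n{\left(8,-12 \right)} = -4 - 21 = -25$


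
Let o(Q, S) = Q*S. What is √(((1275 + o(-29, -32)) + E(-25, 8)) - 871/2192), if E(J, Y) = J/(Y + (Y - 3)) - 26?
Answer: √110367980489/7124 ≈ 46.633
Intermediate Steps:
E(J, Y) = -26 + J/(-3 + 2*Y) (E(J, Y) = J/(Y + (-3 + Y)) - 26 = J/(-3 + 2*Y) - 26 = -26 + J/(-3 + 2*Y))
√(((1275 + o(-29, -32)) + E(-25, 8)) - 871/2192) = √(((1275 - 29*(-32)) + (78 - 25 - 52*8)/(-3 + 2*8)) - 871/2192) = √(((1275 + 928) + (78 - 25 - 416)/(-3 + 16)) - 871*1/2192) = √((2203 - 363/13) - 871/2192) = √(28276/13 - 871/2192) = √(61969669/28496) = √110367980489/7124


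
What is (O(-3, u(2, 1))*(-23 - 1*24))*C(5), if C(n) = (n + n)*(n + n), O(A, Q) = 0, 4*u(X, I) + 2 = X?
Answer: 0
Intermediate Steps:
u(X, I) = -½ + X/4
C(n) = 4*n² (C(n) = (2*n)*(2*n) = 4*n²)
(O(-3, u(2, 1))*(-23 - 1*24))*C(5) = (0*(-23 - 1*24))*(4*5²) = (0*(-23 - 24))*(4*25) = (0*(-47))*100 = 0*100 = 0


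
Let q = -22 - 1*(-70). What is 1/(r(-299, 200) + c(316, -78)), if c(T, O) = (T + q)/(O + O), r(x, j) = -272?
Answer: -3/823 ≈ -0.0036452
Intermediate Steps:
q = 48 (q = -22 + 70 = 48)
c(T, O) = (48 + T)/(2*O) (c(T, O) = (T + 48)/(O + O) = (48 + T)/((2*O)) = (48 + T)*(1/(2*O)) = (48 + T)/(2*O))
1/(r(-299, 200) + c(316, -78)) = 1/(-272 + (1/2)*(48 + 316)/(-78)) = 1/(-272 + (1/2)*(-1/78)*364) = 1/(-272 - 7/3) = 1/(-823/3) = -3/823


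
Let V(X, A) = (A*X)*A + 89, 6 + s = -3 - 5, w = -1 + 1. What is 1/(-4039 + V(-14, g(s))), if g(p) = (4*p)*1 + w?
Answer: -1/47854 ≈ -2.0897e-5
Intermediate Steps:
w = 0
s = -14 (s = -6 + (-3 - 5) = -6 - 8 = -14)
g(p) = 4*p (g(p) = (4*p)*1 + 0 = 4*p + 0 = 4*p)
V(X, A) = 89 + X*A² (V(X, A) = X*A² + 89 = 89 + X*A²)
1/(-4039 + V(-14, g(s))) = 1/(-4039 + (89 - 14*(4*(-14))²)) = 1/(-4039 + (89 - 14*(-56)²)) = 1/(-4039 + (89 - 14*3136)) = 1/(-4039 + (89 - 43904)) = 1/(-4039 - 43815) = 1/(-47854) = -1/47854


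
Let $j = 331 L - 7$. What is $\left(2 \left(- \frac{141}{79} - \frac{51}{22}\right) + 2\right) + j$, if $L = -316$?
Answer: $- \frac{90905400}{869} \approx -1.0461 \cdot 10^{5}$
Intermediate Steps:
$j = -104603$ ($j = 331 \left(-316\right) - 7 = -104596 - 7 = -104603$)
$\left(2 \left(- \frac{141}{79} - \frac{51}{22}\right) + 2\right) + j = \left(2 \left(- \frac{141}{79} - \frac{51}{22}\right) + 2\right) - 104603 = \left(2 \left(- \frac{7131}{1738}\right) + 2\right) - 104603 = \left(- \frac{7131}{869} + 2\right) - 104603 = - \frac{5393}{869} - 104603 = - \frac{90905400}{869}$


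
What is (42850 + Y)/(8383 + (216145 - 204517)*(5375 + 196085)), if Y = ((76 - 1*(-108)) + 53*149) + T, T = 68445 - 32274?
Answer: 87102/2342585263 ≈ 3.7182e-5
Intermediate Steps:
T = 36171
Y = 44252 (Y = ((76 - 1*(-108)) + 53*149) + 36171 = ((76 + 108) + 7897) + 36171 = (184 + 7897) + 36171 = 8081 + 36171 = 44252)
(42850 + Y)/(8383 + (216145 - 204517)*(5375 + 196085)) = (42850 + 44252)/(8383 + (216145 - 204517)*(5375 + 196085)) = 87102/(8383 + 11628*201460) = 87102/(8383 + 2342576880) = 87102/2342585263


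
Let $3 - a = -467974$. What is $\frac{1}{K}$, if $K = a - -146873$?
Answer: $\frac{1}{614850} \approx 1.6264 \cdot 10^{-6}$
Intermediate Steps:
$a = 467977$ ($a = 3 - -467974 = 3 + 467974 = 467977$)
$K = 614850$ ($K = 467977 - -146873 = 467977 + 146873 = 614850$)
$\frac{1}{K} = \frac{1}{614850}$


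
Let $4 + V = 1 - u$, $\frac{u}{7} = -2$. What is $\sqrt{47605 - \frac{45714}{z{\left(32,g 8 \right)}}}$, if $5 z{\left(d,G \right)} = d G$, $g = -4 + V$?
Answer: $\frac{\sqrt{595557130}}{112} \approx 217.89$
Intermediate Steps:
$u = -14$ ($u = 7 \left(-2\right) = -14$)
$V = 11$ ($V = -4 + \left(1 - -14\right) = -4 + \left(1 + 14\right) = -4 + 15 = 11$)
$g = 7$ ($g = -4 + 11 = 7$)
$z{\left(d,G \right)} = \frac{G d}{5}$ ($z{\left(d,G \right)} = \frac{d G}{5} = \frac{G d}{5}$)
$\sqrt{47605 - \frac{45714}{z{\left(32,g 8 \right)}}} = \sqrt{47605 - \frac{45714}{\frac{1}{5} \cdot 7 \cdot 8 \cdot 32}} = \sqrt{47605 - \frac{45714}{\frac{1}{5} \cdot 56 \cdot 32}} = \sqrt{47605 - \frac{45714}{\frac{1792}{5}}} = \sqrt{47605 - \frac{114285}{896}} = \sqrt{\frac{42539795}{896}} = \frac{\sqrt{595557130}}{112}$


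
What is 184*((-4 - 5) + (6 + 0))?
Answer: -552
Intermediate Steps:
184*((-4 - 5) + (6 + 0)) = 184*(-9 + 6) = 184*(-3) = -552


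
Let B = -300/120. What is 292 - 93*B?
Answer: 1049/2 ≈ 524.50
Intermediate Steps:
B = -5/2 (B = -300*1/120 = -5/2 ≈ -2.5000)
292 - 93*B = 292 - 93*(-5/2) = 292 + 465/2 = 1049/2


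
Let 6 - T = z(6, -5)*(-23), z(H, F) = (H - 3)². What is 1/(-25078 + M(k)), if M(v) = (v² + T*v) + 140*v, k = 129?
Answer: 1/37100 ≈ 2.6954e-5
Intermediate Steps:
z(H, F) = (-3 + H)²
T = 213 (T = 6 - (-3 + 6)²*(-23) = 6 - 3²*(-23) = 6 - 9*(-23) = 6 - 1*(-207) = 6 + 207 = 213)
M(v) = v² + 353*v (M(v) = (v² + 213*v) + 140*v = v² + 353*v)
1/(-25078 + M(k)) = 1/(-25078 + 129*(353 + 129)) = 1/(-25078 + 129*482) = 1/(-25078 + 62178) = 1/37100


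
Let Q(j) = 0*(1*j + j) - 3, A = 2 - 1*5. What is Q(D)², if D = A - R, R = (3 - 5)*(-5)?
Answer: 9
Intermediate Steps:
A = -3 (A = 2 - 5 = -3)
R = 10 (R = -2*(-5) = 10)
D = -13 (D = -3 - 1*10 = -3 - 10 = -13)
Q(j) = -3 (Q(j) = 0*(j + j) - 3 = 0*(2*j) - 3 = 0 - 3 = -3)
Q(D)² = (-3)² = 9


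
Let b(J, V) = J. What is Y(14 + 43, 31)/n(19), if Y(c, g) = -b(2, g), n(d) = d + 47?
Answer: -1/33 ≈ -0.030303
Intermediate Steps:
n(d) = 47 + d
Y(c, g) = -2 (Y(c, g) = -1*2 = -2)
Y(14 + 43, 31)/n(19) = -2/(47 + 19) = -2/66 = -2*1/66 = -1/33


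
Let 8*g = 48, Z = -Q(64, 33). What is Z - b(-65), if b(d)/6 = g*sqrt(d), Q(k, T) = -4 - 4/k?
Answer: 65/16 - 36*I*sqrt(65) ≈ 4.0625 - 290.24*I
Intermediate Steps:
Z = 65/16 (Z = -(-4 - 4/64) = -(-4 - 4*1/64) = -(-4 - 1/16) = -1*(-65/16) = 65/16 ≈ 4.0625)
g = 6 (g = (1/8)*48 = 6)
b(d) = 36*sqrt(d) (b(d) = 6*(6*sqrt(d)) = 36*sqrt(d))
Z - b(-65) = 65/16 - 36*sqrt(-65) = 65/16 - 36*I*sqrt(65)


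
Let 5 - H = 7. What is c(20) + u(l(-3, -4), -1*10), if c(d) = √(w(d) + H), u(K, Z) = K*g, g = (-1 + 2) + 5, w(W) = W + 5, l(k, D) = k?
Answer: -18 + √23 ≈ -13.204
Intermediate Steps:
H = -2 (H = 5 - 1*7 = 5 - 7 = -2)
w(W) = 5 + W
g = 6 (g = 1 + 5 = 6)
u(K, Z) = 6*K (u(K, Z) = K*6 = 6*K)
c(d) = √(3 + d) (c(d) = √((5 + d) - 2) = √(3 + d))
c(20) + u(l(-3, -4), -1*10) = √(3 + 20) + 6*(-3) = √23 - 18 = -18 + √23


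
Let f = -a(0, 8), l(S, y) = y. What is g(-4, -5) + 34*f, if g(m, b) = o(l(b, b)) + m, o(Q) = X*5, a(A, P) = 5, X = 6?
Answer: -144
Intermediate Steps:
o(Q) = 30 (o(Q) = 6*5 = 30)
g(m, b) = 30 + m
f = -5 (f = -1*5 = -5)
g(-4, -5) + 34*f = (30 - 4) + 34*(-5) = 26 - 170 = -144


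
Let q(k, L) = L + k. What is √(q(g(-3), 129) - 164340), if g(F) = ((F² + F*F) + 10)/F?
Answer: I*√1477983/3 ≈ 405.24*I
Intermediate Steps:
g(F) = (10 + 2*F²)/F (g(F) = ((F² + F²) + 10)/F = (2*F² + 10)/F = (10 + 2*F²)/F)
√(q(g(-3), 129) - 164340) = √((129 + (2*(-3) + 10/(-3))) - 164340) = √((129 + (-6 + 10*(-⅓))) - 164340) = √((129 + (-6 - 10/3)) - 164340) = √((129 - 28/3) - 164340) = √(359/3 - 164340) = √(-492661/3) = I*√1477983/3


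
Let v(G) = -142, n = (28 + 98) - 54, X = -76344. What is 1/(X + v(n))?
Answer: -1/76486 ≈ -1.3074e-5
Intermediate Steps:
n = 72 (n = 126 - 54 = 72)
1/(X + v(n)) = 1/(-76344 - 142) = 1/(-76486) = -1/76486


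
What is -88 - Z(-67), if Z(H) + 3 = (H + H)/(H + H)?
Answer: -86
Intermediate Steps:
Z(H) = -2 (Z(H) = -3 + (H + H)/(H + H) = -3 + (2*H)/((2*H)) = -3 + (2*H)*(1/(2*H)) = -3 + 1 = -2)
-88 - Z(-67) = -88 - 1*(-2) = -88 + 2 = -86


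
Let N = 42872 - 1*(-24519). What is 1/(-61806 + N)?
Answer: 1/5585 ≈ 0.00017905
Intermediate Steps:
N = 67391 (N = 42872 + 24519 = 67391)
1/(-61806 + N) = 1/(-61806 + 67391) = 1/5585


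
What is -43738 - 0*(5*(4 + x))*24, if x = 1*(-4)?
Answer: -43738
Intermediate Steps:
x = -4
-43738 - 0*(5*(4 + x))*24 = -43738 - 0*(5*(4 - 4))*24 = -43738 - 0*(5*0)*24 = -43738 - 0*0*24 = -43738 - 0*24 = -43738 - 1*0 = -43738 + 0 = -43738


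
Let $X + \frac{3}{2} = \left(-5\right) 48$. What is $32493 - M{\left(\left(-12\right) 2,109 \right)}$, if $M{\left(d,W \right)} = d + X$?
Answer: $\frac{65517}{2} \approx 32759.0$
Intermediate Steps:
$X = - \frac{483}{2}$ ($X = - \frac{3}{2} - 240 = - \frac{483}{2} \approx -241.5$)
$M{\left(d,W \right)} = - \frac{483}{2} + d$ ($M{\left(d,W \right)} = d - \frac{483}{2} = - \frac{483}{2} + d$)
$32493 - M{\left(\left(-12\right) 2,109 \right)} = 32493 - \left(- \frac{483}{2} - 24\right) = 32493 - - \frac{531}{2} = 32493 + \frac{531}{2} = \frac{65517}{2}$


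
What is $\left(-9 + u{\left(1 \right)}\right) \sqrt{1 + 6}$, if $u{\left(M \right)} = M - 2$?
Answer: $- 10 \sqrt{7} \approx -26.458$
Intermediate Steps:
$u{\left(M \right)} = -2 + M$ ($u{\left(M \right)} = M - 2 = -2 + M$)
$\left(-9 + u{\left(1 \right)}\right) \sqrt{1 + 6} = \left(-9 + \left(-2 + 1\right)\right) \sqrt{1 + 6} = \left(-9 - 1\right) \sqrt{7} = - 10 \sqrt{7}$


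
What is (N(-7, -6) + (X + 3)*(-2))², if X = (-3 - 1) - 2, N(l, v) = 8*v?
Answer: 1764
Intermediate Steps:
X = -6 (X = -4 - 2 = -6)
(N(-7, -6) + (X + 3)*(-2))² = (8*(-6) + (-6 + 3)*(-2))² = (-48 - 3*(-2))² = (-48 + 6)² = (-42)² = 1764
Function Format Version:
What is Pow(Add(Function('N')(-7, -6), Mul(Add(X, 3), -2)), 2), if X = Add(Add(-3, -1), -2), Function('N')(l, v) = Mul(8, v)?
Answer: 1764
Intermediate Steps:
X = -6 (X = Add(-4, -2) = -6)
Pow(Add(Function('N')(-7, -6), Mul(Add(X, 3), -2)), 2) = Pow(Add(Mul(8, -6), Mul(Add(-6, 3), -2)), 2) = Pow(Add(-48, Mul(-3, -2)), 2) = Pow(Add(-48, 6), 2) = Pow(-42, 2) = 1764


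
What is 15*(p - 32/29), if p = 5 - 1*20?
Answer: -7005/29 ≈ -241.55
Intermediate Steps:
p = -15 (p = 5 - 20 = -15)
15*(p - 32/29) = 15*(-15 - 32/29) = 15*(-467/29) = -7005/29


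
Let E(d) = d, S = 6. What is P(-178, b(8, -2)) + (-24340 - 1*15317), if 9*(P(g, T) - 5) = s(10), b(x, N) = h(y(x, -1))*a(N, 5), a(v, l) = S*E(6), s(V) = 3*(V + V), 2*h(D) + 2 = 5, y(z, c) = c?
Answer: -118936/3 ≈ -39645.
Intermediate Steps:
h(D) = 3/2 (h(D) = -1 + (1/2)*5 = -1 + 5/2 = 3/2)
s(V) = 6*V (s(V) = 3*(2*V) = 6*V)
a(v, l) = 36 (a(v, l) = 6*6 = 36)
b(x, N) = 54 (b(x, N) = (3/2)*36 = 54)
P(g, T) = 35/3 (P(g, T) = 5 + (6*10)/9 = 5 + (1/9)*60 = 5 + 20/3 = 35/3)
P(-178, b(8, -2)) + (-24340 - 1*15317) = 35/3 + (-24340 - 1*15317) = 35/3 + (-24340 - 15317) = 35/3 - 39657 = -118936/3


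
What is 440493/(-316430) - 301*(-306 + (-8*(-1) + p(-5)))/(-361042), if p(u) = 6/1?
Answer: -93424069633/57122260030 ≈ -1.6355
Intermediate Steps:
p(u) = 6 (p(u) = 6*1 = 6)
440493/(-316430) - 301*(-306 + (-8*(-1) + p(-5)))/(-361042) = 440493/(-316430) - 301*(-306 + (-8*(-1) + 6))/(-361042) = 440493*(-1/316430) - 301*(-306 + (8 + 6))*(-1/361042) = -440493/316430 - 301*(-306 + 14)*(-1/361042) = -440493/316430 - 301*(-292)*(-1/361042) = -440493/316430 + 87892*(-1/361042) = -440493/316430 - 43946/180521 = -93424069633/57122260030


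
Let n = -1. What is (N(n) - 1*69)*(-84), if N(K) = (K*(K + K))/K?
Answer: 5964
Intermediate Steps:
N(K) = 2*K (N(K) = (K*(2*K))/K = (2*K²)/K = 2*K)
(N(n) - 1*69)*(-84) = (2*(-1) - 1*69)*(-84) = (-2 - 69)*(-84) = -71*(-84) = 5964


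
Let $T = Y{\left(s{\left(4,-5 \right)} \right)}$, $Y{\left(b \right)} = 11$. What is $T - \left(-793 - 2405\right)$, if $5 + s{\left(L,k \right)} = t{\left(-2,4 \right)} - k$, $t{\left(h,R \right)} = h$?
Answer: $3209$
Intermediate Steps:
$s{\left(L,k \right)} = -7 - k$ ($s{\left(L,k \right)} = -5 - \left(2 + k\right) = -7 - k$)
$T = 11$
$T - \left(-793 - 2405\right) = 11 - \left(-793 - 2405\right) = 11 - -3198 = 11 + 3198 = 3209$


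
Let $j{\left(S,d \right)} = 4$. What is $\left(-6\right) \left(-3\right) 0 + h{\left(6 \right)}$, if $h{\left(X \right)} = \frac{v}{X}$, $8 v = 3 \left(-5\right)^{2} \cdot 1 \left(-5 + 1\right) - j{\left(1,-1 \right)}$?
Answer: $- \frac{19}{3} \approx -6.3333$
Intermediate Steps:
$v = -38$ ($v = \frac{3 \left(-5\right)^{2} \cdot 1 \left(-5 + 1\right) - 4}{8} = \frac{3 \cdot 25 \cdot 1 \left(-4\right) - 4}{8} = \frac{75 \cdot 1 \left(-4\right) - 4}{8} = \frac{75 \left(-4\right) - 4}{8} = \frac{-300 - 4}{8} = \frac{1}{8} \left(-304\right) = -38$)
$h{\left(X \right)} = - \frac{38}{X}$
$\left(-6\right) \left(-3\right) 0 + h{\left(6 \right)} = \left(-6\right) \left(-3\right) 0 - \frac{38}{6} = 18 \cdot 0 - \frac{19}{3} = 0 - \frac{19}{3} = - \frac{19}{3}$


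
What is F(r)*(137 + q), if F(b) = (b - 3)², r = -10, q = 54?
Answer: 32279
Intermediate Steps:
F(b) = (-3 + b)²
F(r)*(137 + q) = (-3 - 10)²*(137 + 54) = (-13)²*191 = 169*191 = 32279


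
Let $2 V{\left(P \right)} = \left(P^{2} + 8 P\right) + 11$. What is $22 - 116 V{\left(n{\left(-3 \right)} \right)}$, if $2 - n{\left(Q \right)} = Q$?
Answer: $-4386$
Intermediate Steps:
$n{\left(Q \right)} = 2 - Q$
$V{\left(P \right)} = \frac{11}{2} + \frac{P^{2}}{2} + 4 P$ ($V{\left(P \right)} = \frac{\left(P^{2} + 8 P\right) + 11}{2} = \frac{11 + P^{2} + 8 P}{2} = \frac{11}{2} + \frac{P^{2}}{2} + 4 P$)
$22 - 116 V{\left(n{\left(-3 \right)} \right)} = 22 - 116 \left(\frac{11}{2} + \frac{\left(2 - -3\right)^{2}}{2} + 4 \left(2 - -3\right)\right) = 22 - 116 \left(\frac{11}{2} + \frac{\left(2 + 3\right)^{2}}{2} + 4 \left(2 + 3\right)\right) = 22 - 116 \left(\frac{11}{2} + \frac{5^{2}}{2} + 4 \cdot 5\right) = 22 - 116 \left(\frac{11}{2} + \frac{1}{2} \cdot 25 + 20\right) = 22 - 116 \left(\frac{11}{2} + \frac{25}{2} + 20\right) = 22 - 4408 = -4386$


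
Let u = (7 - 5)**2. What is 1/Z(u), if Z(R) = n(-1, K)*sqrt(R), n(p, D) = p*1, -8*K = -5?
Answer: -1/2 ≈ -0.50000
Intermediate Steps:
K = 5/8 (K = -1/8*(-5) = 5/8 ≈ 0.62500)
n(p, D) = p
u = 4 (u = 2**2 = 4)
Z(R) = -sqrt(R)
1/Z(u) = 1/(-sqrt(4)) = 1/(-1*2) = 1/(-2) = -1/2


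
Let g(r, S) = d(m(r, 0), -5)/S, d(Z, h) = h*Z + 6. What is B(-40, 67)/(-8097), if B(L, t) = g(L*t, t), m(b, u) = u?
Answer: -2/180833 ≈ -1.1060e-5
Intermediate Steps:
d(Z, h) = 6 + Z*h (d(Z, h) = Z*h + 6 = 6 + Z*h)
g(r, S) = 6/S (g(r, S) = (6 + 0*(-5))/S = (6 + 0)/S = 6/S)
B(L, t) = 6/t
B(-40, 67)/(-8097) = (6/67)/(-8097) = (6*(1/67))*(-1/8097) = (6/67)*(-1/8097) = -2/180833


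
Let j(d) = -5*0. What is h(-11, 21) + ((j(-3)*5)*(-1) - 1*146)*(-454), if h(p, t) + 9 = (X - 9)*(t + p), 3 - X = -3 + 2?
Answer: 66225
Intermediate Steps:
X = 4 (X = 3 - (-3 + 2) = 3 - 1*(-1) = 3 + 1 = 4)
h(p, t) = -9 - 5*p - 5*t (h(p, t) = -9 + (4 - 9)*(t + p) = -9 - 5*(p + t) = -9 + (-5*p - 5*t) = -9 - 5*p - 5*t)
j(d) = 0
h(-11, 21) + ((j(-3)*5)*(-1) - 1*146)*(-454) = (-9 - 5*(-11) - 5*21) + ((0*5)*(-1) - 1*146)*(-454) = (-9 + 55 - 105) + (0*(-1) - 146)*(-454) = -59 + (0 - 146)*(-454) = -59 - 146*(-454) = -59 + 66284 = 66225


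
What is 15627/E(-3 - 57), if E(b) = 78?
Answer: 5209/26 ≈ 200.35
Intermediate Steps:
15627/E(-3 - 57) = 15627/78 = 15627*(1/78) = 5209/26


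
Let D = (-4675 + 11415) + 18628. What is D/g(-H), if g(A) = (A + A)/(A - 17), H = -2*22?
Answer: 85617/11 ≈ 7783.4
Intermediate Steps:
H = -44
g(A) = 2*A/(-17 + A) (g(A) = (2*A)/(-17 + A) = 2*A/(-17 + A))
D = 25368 (D = 6740 + 18628 = 25368)
D/g(-H) = 25368/((2*(-1*(-44))/(-17 - 1*(-44)))) = 25368/((2*44/(-17 + 44))) = 25368/((2*44/27)) = 25368/((2*44*(1/27))) = 25368/(88/27) = 25368*(27/88) = 85617/11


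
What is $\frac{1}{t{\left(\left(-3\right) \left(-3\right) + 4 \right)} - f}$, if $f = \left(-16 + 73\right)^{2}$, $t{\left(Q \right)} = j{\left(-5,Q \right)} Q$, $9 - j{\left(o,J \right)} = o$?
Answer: $- \frac{1}{3067} \approx -0.00032605$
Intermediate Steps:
$j{\left(o,J \right)} = 9 - o$
$t{\left(Q \right)} = 14 Q$ ($t{\left(Q \right)} = \left(9 - -5\right) Q = \left(9 + 5\right) Q = 14 Q$)
$f = 3249$ ($f = 57^{2} = 3249$)
$\frac{1}{t{\left(\left(-3\right) \left(-3\right) + 4 \right)} - f} = \frac{1}{14 \left(\left(-3\right) \left(-3\right) + 4\right) - 3249} = \frac{1}{14 \left(9 + 4\right) - 3249} = \frac{1}{14 \cdot 13 - 3249} = \frac{1}{182 - 3249} = \frac{1}{-3067} = - \frac{1}{3067}$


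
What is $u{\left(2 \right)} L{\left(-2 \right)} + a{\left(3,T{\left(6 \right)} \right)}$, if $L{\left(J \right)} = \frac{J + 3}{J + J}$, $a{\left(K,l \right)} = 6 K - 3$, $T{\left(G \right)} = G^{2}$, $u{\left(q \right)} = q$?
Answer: $\frac{29}{2} \approx 14.5$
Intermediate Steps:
$a{\left(K,l \right)} = -3 + 6 K$
$L{\left(J \right)} = \frac{3 + J}{2 J}$
$u{\left(2 \right)} L{\left(-2 \right)} + a{\left(3,T{\left(6 \right)} \right)} = 2 \frac{3 - 2}{2 \left(-2\right)} + \left(-3 + 6 \cdot 3\right) = 2 \cdot \frac{1}{2} \left(- \frac{1}{2}\right) 1 + \left(-3 + 18\right) = 2 \left(- \frac{1}{4}\right) + 15 = - \frac{1}{2} + 15 = \frac{29}{2}$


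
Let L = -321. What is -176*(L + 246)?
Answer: 13200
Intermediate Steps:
-176*(L + 246) = -176*(-321 + 246) = -176*(-75) = 13200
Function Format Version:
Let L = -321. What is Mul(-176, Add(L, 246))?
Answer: 13200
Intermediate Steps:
Mul(-176, Add(L, 246)) = Mul(-176, Add(-321, 246)) = Mul(-176, -75) = 13200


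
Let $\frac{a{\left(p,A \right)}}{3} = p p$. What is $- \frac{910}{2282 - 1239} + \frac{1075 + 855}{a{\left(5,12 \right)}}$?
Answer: $\frac{55564}{2235} \approx 24.861$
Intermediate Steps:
$a{\left(p,A \right)} = 3 p^{2}$ ($a{\left(p,A \right)} = 3 p p = 3 p^{2}$)
$- \frac{910}{2282 - 1239} + \frac{1075 + 855}{a{\left(5,12 \right)}} = - \frac{910}{2282 - 1239} + \frac{1075 + 855}{3 \cdot 5^{2}} = - \frac{910}{1043} + \frac{1930}{3 \cdot 25} = \left(-910\right) \frac{1}{1043} + \frac{1930}{75} = - \frac{130}{149} + 1930 \cdot \frac{1}{75} = - \frac{130}{149} + \frac{386}{15} = \frac{55564}{2235}$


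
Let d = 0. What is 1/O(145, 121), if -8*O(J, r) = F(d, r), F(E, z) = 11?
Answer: -8/11 ≈ -0.72727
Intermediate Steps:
O(J, r) = -11/8 (O(J, r) = -⅛*11 = -11/8)
1/O(145, 121) = 1/(-11/8) = -8/11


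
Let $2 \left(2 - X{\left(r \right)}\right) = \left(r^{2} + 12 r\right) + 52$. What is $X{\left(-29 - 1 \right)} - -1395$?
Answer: $1101$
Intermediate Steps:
$X{\left(r \right)} = -24 - 6 r - \frac{r^{2}}{2}$ ($X{\left(r \right)} = 2 - \frac{\left(r^{2} + 12 r\right) + 52}{2} = 2 - \frac{52 + r^{2} + 12 r}{2} = 2 - \left(26 + \frac{r^{2}}{2} + 6 r\right) = -24 - 6 r - \frac{r^{2}}{2}$)
$X{\left(-29 - 1 \right)} - -1395 = \left(-24 - 6 \left(-29 - 1\right) - \frac{\left(-29 - 1\right)^{2}}{2}\right) - -1395 = \left(-24 - 6 \left(-29 - 1\right) - \frac{\left(-29 - 1\right)^{2}}{2}\right) + 1395 = \left(-24 - -180 - \frac{\left(-30\right)^{2}}{2}\right) + 1395 = \left(-24 + 180 - 450\right) + 1395 = -294 + 1395 = 1101$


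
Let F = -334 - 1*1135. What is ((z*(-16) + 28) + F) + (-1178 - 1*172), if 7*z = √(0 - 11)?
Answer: -2791 - 16*I*√11/7 ≈ -2791.0 - 7.5809*I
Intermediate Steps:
F = -1469 (F = -334 - 1135 = -1469)
z = I*√11/7 (z = √(0 - 11)/7 = √(-11)/7 = (I*√11)/7 = I*√11/7 ≈ 0.4738*I)
((z*(-16) + 28) + F) + (-1178 - 1*172) = (((I*√11/7)*(-16) + 28) - 1469) + (-1178 - 1*172) = ((-16*I*√11/7 + 28) - 1469) + (-1178 - 172) = ((28 - 16*I*√11/7) - 1469) - 1350 = (-1441 - 16*I*√11/7) - 1350 = -2791 - 16*I*√11/7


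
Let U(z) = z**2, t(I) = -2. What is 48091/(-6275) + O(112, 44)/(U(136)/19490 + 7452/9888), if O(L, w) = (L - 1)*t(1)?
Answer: -11843524341727/85791781175 ≈ -138.05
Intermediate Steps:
O(L, w) = 2 - 2*L (O(L, w) = (L - 1)*(-2) = (-1 + L)*(-2) = 2 - 2*L)
48091/(-6275) + O(112, 44)/(U(136)/19490 + 7452/9888) = 48091/(-6275) + (2 - 2*112)/(136**2/19490 + 7452/9888) = 48091*(-1/6275) + (2 - 224)/(18496*(1/19490) + 7452*(1/9888)) = -48091/6275 - 222/(9248/9745 + 621/824) = -48091/6275 - 222/13671997/8029880 = -48091/6275 - 222*8029880/13671997 = -48091/6275 - 1782633360/13671997 = -11843524341727/85791781175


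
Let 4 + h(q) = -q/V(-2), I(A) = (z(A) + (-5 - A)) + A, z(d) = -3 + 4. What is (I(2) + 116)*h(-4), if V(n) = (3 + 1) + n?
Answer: -224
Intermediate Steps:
V(n) = 4 + n
z(d) = 1
I(A) = -4 (I(A) = (1 + (-5 - A)) + A = (-4 - A) + A = -4)
h(q) = -4 - q/2 (h(q) = -4 - q/(4 - 2) = -4 - q/2)
(I(2) + 116)*h(-4) = (-4 + 116)*(-4 - ½*(-4)) = 112*(-4 + 2) = 112*(-2) = -224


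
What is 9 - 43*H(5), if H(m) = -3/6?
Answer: 61/2 ≈ 30.500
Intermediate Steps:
H(m) = -½ (H(m) = -3*⅙ = -½)
9 - 43*H(5) = 9 - 43*(-½) = 9 + 43/2 = 61/2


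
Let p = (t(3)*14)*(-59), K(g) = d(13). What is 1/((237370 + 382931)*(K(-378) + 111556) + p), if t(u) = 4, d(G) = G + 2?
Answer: 1/69207599567 ≈ 1.4449e-11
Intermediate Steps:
d(G) = 2 + G
K(g) = 15 (K(g) = 2 + 13 = 15)
p = -3304 (p = (4*14)*(-59) = 56*(-59) = -3304)
1/((237370 + 382931)*(K(-378) + 111556) + p) = 1/((237370 + 382931)*(15 + 111556) - 3304) = 1/(620301*111571 - 3304) = 1/(69207602871 - 3304) = 1/69207599567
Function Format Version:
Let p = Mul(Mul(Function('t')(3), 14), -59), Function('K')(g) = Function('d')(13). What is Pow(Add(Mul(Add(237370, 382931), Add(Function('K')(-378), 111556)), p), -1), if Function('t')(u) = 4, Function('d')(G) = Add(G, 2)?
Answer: Rational(1, 69207599567) ≈ 1.4449e-11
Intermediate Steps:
Function('d')(G) = Add(2, G)
Function('K')(g) = 15 (Function('K')(g) = Add(2, 13) = 15)
p = -3304 (p = Mul(Mul(4, 14), -59) = Mul(56, -59) = -3304)
Pow(Add(Mul(Add(237370, 382931), Add(Function('K')(-378), 111556)), p), -1) = Pow(Add(Mul(Add(237370, 382931), Add(15, 111556)), -3304), -1) = Pow(Add(Mul(620301, 111571), -3304), -1) = Pow(Add(69207602871, -3304), -1) = Pow(69207599567, -1) = Rational(1, 69207599567)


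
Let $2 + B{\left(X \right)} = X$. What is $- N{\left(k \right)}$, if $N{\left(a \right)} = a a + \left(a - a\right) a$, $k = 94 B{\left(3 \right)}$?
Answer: $-8836$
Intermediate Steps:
$B{\left(X \right)} = -2 + X$
$k = 94$ ($k = 94 \left(-2 + 3\right) = 94 \cdot 1 = 94$)
$N{\left(a \right)} = a^{2}$ ($N{\left(a \right)} = a^{2} + 0 a = a^{2} + 0 = a^{2}$)
$- N{\left(k \right)} = - 94^{2} = \left(-1\right) 8836 = -8836$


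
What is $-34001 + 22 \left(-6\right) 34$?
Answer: $-38489$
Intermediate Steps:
$-34001 + 22 \left(-6\right) 34 = -34001 - 4488 = -38489$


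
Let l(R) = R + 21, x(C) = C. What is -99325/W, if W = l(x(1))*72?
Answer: -99325/1584 ≈ -62.705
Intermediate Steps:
l(R) = 21 + R
W = 1584 (W = (21 + 1)*72 = 22*72 = 1584)
-99325/W = -99325/1584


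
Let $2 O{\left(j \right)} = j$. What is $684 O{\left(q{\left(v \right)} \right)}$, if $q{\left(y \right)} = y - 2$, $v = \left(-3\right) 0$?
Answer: $-684$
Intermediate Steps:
$v = 0$
$q{\left(y \right)} = -2 + y$ ($q{\left(y \right)} = y - 2 = -2 + y$)
$O{\left(j \right)} = \frac{j}{2}$
$684 O{\left(q{\left(v \right)} \right)} = 684 \frac{-2 + 0}{2} = 684 \cdot \frac{1}{2} \left(-2\right) = 684 \left(-1\right) = -684$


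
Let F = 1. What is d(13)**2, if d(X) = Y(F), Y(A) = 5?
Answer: 25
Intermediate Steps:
d(X) = 5
d(13)**2 = 5**2 = 25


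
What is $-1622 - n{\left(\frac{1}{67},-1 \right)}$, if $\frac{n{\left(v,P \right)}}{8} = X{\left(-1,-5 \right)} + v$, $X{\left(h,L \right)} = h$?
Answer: $- \frac{108146}{67} \approx -1614.1$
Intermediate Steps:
$n{\left(v,P \right)} = -8 + 8 v$ ($n{\left(v,P \right)} = 8 \left(-1 + v\right) = -8 + 8 v$)
$-1622 - n{\left(\frac{1}{67},-1 \right)} = -1622 - \left(-8 + \frac{8}{67}\right) = -1622 - - \frac{528}{67} = -1622 + \frac{528}{67} = - \frac{108146}{67}$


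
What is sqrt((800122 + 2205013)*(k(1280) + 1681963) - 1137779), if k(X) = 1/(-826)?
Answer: sqrt(70379202460096834)/118 ≈ 2.2482e+6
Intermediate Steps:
k(X) = -1/826
sqrt((800122 + 2205013)*(k(1280) + 1681963) - 1137779) = sqrt((800122 + 2205013)*(-1/826 + 1681963) - 1137779) = sqrt(3005135*(1389301437/826) - 1137779) = sqrt(596434053411285/118 - 1137779) = sqrt(596433919153363/118) = sqrt(70379202460096834)/118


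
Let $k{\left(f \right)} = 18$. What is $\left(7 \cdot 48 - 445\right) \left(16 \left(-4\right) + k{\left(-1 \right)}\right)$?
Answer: $5014$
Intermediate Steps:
$\left(7 \cdot 48 - 445\right) \left(16 \left(-4\right) + k{\left(-1 \right)}\right) = \left(7 \cdot 48 - 445\right) \left(16 \left(-4\right) + 18\right) = \left(336 - 445\right) \left(-64 + 18\right) = \left(-109\right) \left(-46\right) = 5014$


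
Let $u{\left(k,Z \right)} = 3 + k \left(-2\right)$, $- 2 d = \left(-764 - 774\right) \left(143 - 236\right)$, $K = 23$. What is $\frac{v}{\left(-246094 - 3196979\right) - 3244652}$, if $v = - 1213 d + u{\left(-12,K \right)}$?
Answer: $- \frac{86750148}{6687725} \approx -12.972$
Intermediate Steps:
$d = -71517$ ($d = - \frac{\left(-764 - 774\right) \left(143 - 236\right)}{2} = - \frac{\left(-1538\right) \left(-93\right)}{2} = \left(- \frac{1}{2}\right) 143034 = -71517$)
$u{\left(k,Z \right)} = 3 - 2 k$
$v = 86750148$ ($v = \left(-1213\right) \left(-71517\right) + \left(3 - -24\right) = 86750121 + \left(3 + 24\right) = 86750121 + 27 = 86750148$)
$\frac{v}{\left(-246094 - 3196979\right) - 3244652} = \frac{86750148}{\left(-246094 - 3196979\right) - 3244652} = \frac{86750148}{-3443073 - 3244652} = \frac{86750148}{-6687725} = 86750148 \left(- \frac{1}{6687725}\right) = - \frac{86750148}{6687725}$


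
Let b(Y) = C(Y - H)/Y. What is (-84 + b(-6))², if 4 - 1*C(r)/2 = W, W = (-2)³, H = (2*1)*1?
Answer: 7744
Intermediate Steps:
H = 2 (H = 2*1 = 2)
W = -8
C(r) = 24 (C(r) = 8 - 2*(-8) = 8 + 16 = 24)
b(Y) = 24/Y
(-84 + b(-6))² = (-84 + 24/(-6))² = (-84 + 24*(-⅙))² = (-84 - 4)² = (-88)² = 7744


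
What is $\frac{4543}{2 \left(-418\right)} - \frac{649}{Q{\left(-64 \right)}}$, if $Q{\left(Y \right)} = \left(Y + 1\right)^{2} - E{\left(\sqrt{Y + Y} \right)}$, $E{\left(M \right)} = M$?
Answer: $- \frac{609253883}{108839524} - \frac{472 i \sqrt{2}}{1432099} \approx -5.5977 - 0.00046611 i$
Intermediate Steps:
$Q{\left(Y \right)} = \left(1 + Y\right)^{2} - \sqrt{2} \sqrt{Y}$ ($Q{\left(Y \right)} = \left(Y + 1\right)^{2} - \sqrt{Y + Y} = \left(1 + Y\right)^{2} - \sqrt{2 Y} = \left(1 + Y\right)^{2} - \sqrt{2} \sqrt{Y}$)
$\frac{4543}{2 \left(-418\right)} - \frac{649}{Q{\left(-64 \right)}} = \frac{4543}{2 \left(-418\right)} - \frac{649}{\left(1 - 64\right)^{2} - \sqrt{2} \sqrt{-64}} = \frac{4543}{-836} - \frac{649}{\left(-63\right)^{2} - \sqrt{2} \cdot 8 i} = 4543 \left(- \frac{1}{836}\right) - \frac{649}{3969 - 8 i \sqrt{2}} = - \frac{413}{76} - \frac{649}{3969 - 8 i \sqrt{2}}$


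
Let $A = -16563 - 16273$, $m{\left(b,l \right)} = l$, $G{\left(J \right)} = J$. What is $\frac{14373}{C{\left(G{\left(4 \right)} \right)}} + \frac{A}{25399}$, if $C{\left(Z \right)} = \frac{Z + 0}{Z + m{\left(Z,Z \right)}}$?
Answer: $\frac{730086818}{25399} \approx 28745.0$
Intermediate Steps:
$A = -32836$ ($A = -16563 - 16273 = -32836$)
$C{\left(Z \right)} = \frac{1}{2}$ ($C{\left(Z \right)} = \frac{Z + 0}{Z + Z} = \frac{Z}{2 Z} = Z \frac{1}{2 Z} = \frac{1}{2}$)
$\frac{14373}{C{\left(G{\left(4 \right)} \right)}} + \frac{A}{25399} = 14373 \frac{1}{\frac{1}{2}} - \frac{32836}{25399} = 14373 \cdot 2 - \frac{32836}{25399} = 28746 - \frac{32836}{25399} = \frac{730086818}{25399}$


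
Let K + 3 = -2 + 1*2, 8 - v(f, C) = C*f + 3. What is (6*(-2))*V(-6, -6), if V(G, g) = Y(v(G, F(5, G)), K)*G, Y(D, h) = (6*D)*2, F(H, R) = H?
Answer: 30240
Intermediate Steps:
v(f, C) = 5 - C*f (v(f, C) = 8 - (C*f + 3) = 8 - (3 + C*f) = 8 + (-3 - C*f) = 5 - C*f)
K = -3 (K = -3 + (-2 + 1*2) = -3 + (-2 + 2) = -3 + 0 = -3)
Y(D, h) = 12*D
V(G, g) = G*(60 - 60*G) (V(G, g) = (12*(5 - 1*5*G))*G = (12*(5 - 5*G))*G = (60 - 60*G)*G = G*(60 - 60*G))
(6*(-2))*V(-6, -6) = (6*(-2))*(60*(-6)*(1 - 1*(-6))) = -720*(-6)*(1 + 6) = -720*(-6)*7 = -12*(-2520) = 30240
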